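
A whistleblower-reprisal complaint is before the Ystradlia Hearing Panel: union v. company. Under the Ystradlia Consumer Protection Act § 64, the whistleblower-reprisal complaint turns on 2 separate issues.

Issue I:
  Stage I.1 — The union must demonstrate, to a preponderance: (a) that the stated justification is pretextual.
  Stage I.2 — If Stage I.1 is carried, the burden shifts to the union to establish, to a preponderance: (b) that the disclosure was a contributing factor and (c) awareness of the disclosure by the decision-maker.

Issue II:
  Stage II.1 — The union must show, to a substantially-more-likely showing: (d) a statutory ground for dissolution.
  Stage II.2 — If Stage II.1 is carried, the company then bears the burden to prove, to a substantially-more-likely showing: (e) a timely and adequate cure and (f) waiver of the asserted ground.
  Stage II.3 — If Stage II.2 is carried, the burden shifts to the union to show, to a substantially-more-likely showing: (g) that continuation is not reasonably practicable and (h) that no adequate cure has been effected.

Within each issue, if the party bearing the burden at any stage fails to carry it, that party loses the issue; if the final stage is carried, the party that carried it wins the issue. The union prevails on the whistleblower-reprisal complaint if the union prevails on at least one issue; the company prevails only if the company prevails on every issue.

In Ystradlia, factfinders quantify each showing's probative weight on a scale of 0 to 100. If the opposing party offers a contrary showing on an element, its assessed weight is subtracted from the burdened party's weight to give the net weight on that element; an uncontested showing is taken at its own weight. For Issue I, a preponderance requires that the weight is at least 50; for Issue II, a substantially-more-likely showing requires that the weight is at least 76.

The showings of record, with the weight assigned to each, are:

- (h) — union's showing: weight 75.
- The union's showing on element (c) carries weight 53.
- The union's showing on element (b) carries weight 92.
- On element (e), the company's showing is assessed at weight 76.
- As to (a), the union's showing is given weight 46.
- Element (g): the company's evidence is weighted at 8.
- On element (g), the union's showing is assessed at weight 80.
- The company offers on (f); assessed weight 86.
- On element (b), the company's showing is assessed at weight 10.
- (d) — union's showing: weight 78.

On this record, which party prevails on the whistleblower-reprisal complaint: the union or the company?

company

— Issue I —
Stage I.1 — burden on union; standard: a preponderance (weight is at least 50).
    (a): 46 < 50 [not met]
  Not every element is met, so the union fails to carry Stage I.1.
So the company prevails on this issue.
— Issue II —
At Stage II.1 the union must meet a substantially-more-likely showing (weight is at least 76): on (d) the weight is 78, which does reach 76, so (d) meets the standard.
  The union carries Stage II.1; the company now bears the burden.
At Stage II.2 the company must meet a substantially-more-likely showing (weight is at least 76): on (e) the weight is 76, which does reach 76, so (e) meets the standard; on (f) the weight is 86, ≥ 76, so (f) meets the standard.
  The company carries Stage II.2; the union now bears the burden.
At Stage II.3 the union must meet a substantially-more-likely showing (weight is at least 76): on (g) the weight is 80 less the opposing 8 gives net 72, which does not reach 76, so (g) does not meet the standard; on (h) the weight is 75, < 76, so (h) does not meet the standard.
  Stage II.3 not carried; the union fails its burden.
The analysis ends at Stage II.3; the company prevails on this issue.
Per-issue: Issue I → company; Issue II → company. The union must prevail on at least one issue; overall, the company prevails.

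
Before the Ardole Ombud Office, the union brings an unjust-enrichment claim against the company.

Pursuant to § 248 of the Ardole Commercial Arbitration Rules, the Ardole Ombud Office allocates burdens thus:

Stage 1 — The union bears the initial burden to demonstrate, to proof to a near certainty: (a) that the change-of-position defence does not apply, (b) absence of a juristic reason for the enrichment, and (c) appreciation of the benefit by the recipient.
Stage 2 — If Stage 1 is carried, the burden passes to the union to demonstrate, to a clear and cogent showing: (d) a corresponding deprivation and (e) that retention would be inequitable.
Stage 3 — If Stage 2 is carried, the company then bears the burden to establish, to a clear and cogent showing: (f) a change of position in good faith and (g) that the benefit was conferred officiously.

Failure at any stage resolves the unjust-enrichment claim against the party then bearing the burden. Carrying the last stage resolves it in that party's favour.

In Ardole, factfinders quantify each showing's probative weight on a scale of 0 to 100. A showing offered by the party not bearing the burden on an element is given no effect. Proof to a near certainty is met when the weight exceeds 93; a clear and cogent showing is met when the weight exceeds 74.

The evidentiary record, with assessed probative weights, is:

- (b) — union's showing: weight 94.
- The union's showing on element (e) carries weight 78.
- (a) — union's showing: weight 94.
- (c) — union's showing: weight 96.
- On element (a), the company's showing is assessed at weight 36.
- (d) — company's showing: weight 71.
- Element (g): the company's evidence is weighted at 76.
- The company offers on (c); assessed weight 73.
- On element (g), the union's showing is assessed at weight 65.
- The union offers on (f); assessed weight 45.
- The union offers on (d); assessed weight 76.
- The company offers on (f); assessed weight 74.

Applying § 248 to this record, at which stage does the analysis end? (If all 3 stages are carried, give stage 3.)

At Stage 1 the union must meet proof to a near certainty (weight exceeds 93): on (a) the weight is 94 (the company's 36 is given no effect), > 93, so (a) meets the standard; on (b) the weight is 94, > 93, so (b) meets the standard; on (c) the weight is 96 (the company's 73 is given no effect), which does exceed 93, so (c) meets the standard.
  Stage 1 carried; the burden remains with the union.
At Stage 2 the union must meet a clear and cogent showing (weight exceeds 74): on (d) the weight is 76 (the company's 71 is given no effect), > 74, so (d) meets the standard; on (e) the weight is 78, > 74, so (e) meets the standard.
  Stage 2 carried; the burden shifts to the company.
At Stage 3 the company must meet a clear and cogent showing (weight exceeds 74): on (f) the weight is 74 (the union's 45 is given no effect), which does not exceed 74, so (f) does not meet the standard; on (g) the weight is 76 (the union's 65 is given no effect), which does exceed 74, so (g) meets the standard.
  Stage 3 not carried; the company fails its burden.
So the union prevails.

stage 3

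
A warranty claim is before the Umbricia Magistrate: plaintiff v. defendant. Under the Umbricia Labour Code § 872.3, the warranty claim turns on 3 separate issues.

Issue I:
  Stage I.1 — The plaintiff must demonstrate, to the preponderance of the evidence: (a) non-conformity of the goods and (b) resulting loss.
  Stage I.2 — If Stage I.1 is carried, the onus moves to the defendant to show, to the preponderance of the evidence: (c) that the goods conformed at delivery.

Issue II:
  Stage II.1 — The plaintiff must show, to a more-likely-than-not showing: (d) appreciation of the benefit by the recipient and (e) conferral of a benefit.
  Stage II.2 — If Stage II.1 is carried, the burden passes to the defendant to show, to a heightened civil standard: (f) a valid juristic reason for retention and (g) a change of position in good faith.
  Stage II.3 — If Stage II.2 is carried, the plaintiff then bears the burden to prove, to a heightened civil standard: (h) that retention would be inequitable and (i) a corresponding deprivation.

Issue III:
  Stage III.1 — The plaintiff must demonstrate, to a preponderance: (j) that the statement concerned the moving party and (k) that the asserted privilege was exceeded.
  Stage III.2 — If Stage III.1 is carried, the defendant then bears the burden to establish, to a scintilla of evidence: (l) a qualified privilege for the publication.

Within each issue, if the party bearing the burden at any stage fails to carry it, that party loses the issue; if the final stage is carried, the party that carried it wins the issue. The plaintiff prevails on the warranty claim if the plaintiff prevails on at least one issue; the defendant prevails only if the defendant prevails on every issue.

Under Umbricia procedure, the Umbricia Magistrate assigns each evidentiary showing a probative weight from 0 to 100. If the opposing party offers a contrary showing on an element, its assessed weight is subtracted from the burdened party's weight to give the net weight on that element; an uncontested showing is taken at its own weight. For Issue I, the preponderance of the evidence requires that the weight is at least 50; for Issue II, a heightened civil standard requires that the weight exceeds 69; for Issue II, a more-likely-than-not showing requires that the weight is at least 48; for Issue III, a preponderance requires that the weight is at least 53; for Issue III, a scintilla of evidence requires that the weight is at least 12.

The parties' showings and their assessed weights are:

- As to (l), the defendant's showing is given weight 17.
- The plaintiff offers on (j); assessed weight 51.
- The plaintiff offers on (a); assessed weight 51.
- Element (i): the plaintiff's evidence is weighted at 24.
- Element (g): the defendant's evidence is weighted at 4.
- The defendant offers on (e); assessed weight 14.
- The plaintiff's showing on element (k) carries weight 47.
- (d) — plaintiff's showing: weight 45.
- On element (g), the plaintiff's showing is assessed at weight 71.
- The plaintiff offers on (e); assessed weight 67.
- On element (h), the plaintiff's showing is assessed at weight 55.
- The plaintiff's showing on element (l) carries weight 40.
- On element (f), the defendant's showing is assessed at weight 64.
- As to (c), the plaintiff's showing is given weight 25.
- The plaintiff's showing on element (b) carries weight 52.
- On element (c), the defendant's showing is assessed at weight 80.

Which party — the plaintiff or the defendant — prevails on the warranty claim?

— Issue I —
Stage I.1 (plaintiff, the preponderance of the evidence, weight is at least 50): (a) 51 ≥ 50 — meets; (b) 52 ≥ 50 — meets.
  All elements met. The burden passes to the defendant.
Stage I.2 (defendant, the preponderance of the evidence, weight is at least 50): (c) net 80−25=55 ≥ 50 — meets.
  The defendant carries the last stage.
All stages carried — the defendant prevails on this issue.
— Issue II —
Stage II.1 — burden on plaintiff; standard: a more-likely-than-not showing (weight is at least 48).
    (d): 45 < 48 [not met]
    (e): 67 − 14 = 53 ≥ 48 [met]
  Stage II.1 not carried; the plaintiff fails its burden.
The defendant prevails on this issue.
— Issue III —
Stage III.1 (plaintiff, a preponderance, weight is at least 53): (j) 51 < 53 — fails; (k) 47 < 53 — fails.
  Not every element is met, so the plaintiff fails to carry Stage III.1.
The analysis ends at Stage III.1; the defendant prevails on this issue.
Per-issue: Issue I → defendant; Issue II → defendant; Issue III → defendant. The plaintiff must prevail on at least one issue; overall, the defendant prevails.

defendant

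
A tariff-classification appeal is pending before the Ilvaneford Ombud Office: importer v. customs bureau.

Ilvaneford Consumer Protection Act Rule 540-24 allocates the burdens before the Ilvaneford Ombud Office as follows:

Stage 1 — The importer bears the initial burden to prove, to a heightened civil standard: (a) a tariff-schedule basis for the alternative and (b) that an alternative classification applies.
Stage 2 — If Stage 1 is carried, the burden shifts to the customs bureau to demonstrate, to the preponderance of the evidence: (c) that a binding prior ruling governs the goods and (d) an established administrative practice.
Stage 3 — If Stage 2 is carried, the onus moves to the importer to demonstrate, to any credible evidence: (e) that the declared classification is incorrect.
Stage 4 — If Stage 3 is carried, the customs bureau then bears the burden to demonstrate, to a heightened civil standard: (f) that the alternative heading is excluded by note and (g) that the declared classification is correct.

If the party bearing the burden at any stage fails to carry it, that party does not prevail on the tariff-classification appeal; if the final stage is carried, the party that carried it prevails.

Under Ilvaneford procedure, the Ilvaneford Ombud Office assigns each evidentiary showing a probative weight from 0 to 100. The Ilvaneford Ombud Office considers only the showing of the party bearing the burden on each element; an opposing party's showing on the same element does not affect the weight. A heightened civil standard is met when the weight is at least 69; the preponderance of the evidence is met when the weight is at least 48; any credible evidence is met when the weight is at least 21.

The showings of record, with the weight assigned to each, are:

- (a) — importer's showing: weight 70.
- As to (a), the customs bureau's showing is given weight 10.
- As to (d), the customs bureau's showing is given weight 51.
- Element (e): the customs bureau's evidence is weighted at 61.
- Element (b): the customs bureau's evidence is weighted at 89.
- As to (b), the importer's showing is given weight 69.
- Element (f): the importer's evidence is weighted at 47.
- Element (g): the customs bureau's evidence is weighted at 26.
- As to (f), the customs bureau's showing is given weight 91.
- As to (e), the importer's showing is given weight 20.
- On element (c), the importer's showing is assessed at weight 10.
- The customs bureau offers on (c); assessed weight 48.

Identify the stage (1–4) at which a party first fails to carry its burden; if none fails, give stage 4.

stage 3

At Stage 1 the importer must meet a heightened civil standard (weight is at least 69): on (a) the weight is 70 (the customs bureau's 10 is given no effect), ≥ 69, so (a) meets the standard; on (b) the weight is 69 (the customs bureau's 89 is given no effect), which does reach 69, so (b) meets the standard.
  Stage 1 is satisfied; the onus moves to the customs bureau.
At Stage 2 the customs bureau must meet the preponderance of the evidence (weight is at least 48): on (c) the weight is 48 (the importer's 10 is given no effect), which does reach 48, so (c) meets the standard; on (d) the weight is 51, which does reach 48, so (d) meets the standard.
  The customs bureau carries Stage 2; the importer now bears the burden.
At Stage 3 the importer must meet any credible evidence (weight is at least 21): on (e) the weight is 20 (the customs bureau's 61 is given no effect), which does not reach 21, so (e) does not meet the standard.
  Not every element is met, so the importer fails to carry Stage 3.
The analysis ends at Stage 3; the customs bureau prevails.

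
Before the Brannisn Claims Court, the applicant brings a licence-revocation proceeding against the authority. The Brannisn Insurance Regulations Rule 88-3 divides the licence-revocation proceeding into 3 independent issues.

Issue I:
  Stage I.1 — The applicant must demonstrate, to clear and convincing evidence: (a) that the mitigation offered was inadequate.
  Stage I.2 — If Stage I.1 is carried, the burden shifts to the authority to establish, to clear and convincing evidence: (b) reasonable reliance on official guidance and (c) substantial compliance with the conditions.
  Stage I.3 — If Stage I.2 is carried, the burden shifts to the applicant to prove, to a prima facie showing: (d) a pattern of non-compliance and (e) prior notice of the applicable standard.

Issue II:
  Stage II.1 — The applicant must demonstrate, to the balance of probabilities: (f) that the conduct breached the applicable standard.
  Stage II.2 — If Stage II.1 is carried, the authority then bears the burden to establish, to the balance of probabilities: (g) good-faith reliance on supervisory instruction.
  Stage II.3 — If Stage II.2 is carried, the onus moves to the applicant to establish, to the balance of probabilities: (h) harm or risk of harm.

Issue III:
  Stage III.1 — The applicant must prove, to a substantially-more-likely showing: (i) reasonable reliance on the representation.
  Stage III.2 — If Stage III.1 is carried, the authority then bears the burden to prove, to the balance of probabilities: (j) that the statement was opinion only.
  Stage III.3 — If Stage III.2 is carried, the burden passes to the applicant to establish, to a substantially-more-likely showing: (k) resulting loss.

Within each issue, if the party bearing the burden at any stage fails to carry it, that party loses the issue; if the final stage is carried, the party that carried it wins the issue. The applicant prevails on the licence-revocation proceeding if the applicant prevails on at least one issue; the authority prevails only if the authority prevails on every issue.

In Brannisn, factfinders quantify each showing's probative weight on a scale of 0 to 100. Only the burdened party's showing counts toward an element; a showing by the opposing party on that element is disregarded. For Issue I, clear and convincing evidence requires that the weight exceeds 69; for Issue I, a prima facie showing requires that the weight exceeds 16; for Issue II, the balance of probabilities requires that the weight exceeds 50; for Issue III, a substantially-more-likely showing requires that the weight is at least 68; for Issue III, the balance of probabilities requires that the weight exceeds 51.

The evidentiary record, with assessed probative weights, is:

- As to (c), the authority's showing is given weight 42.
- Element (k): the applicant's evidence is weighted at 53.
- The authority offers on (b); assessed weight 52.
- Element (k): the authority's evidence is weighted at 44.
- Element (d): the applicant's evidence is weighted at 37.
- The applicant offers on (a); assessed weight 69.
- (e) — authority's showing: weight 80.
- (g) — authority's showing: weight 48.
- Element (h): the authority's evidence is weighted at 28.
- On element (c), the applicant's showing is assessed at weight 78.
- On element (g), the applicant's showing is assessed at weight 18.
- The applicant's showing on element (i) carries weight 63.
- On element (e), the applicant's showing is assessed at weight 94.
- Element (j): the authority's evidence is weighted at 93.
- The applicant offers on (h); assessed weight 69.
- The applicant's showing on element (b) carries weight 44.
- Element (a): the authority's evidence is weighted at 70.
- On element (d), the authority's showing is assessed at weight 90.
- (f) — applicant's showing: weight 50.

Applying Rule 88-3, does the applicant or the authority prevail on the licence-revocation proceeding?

authority

— Issue I —
Stage I.1 — burden on applicant; standard: clear and convincing evidence (weight exceeds 69).
    (a): 69 (authority's 70 disregarded) ≤ 69 [not met]
  The applicant does not carry Stage I.1.
The authority prevails on this issue.
— Issue II —
At Stage II.1 the applicant must meet the balance of probabilities (weight exceeds 50): on (f) the weight is 50, which does not exceed 50, so (f) does not meet the standard.
  The applicant does not carry Stage II.1.
The analysis ends at Stage II.1; the authority prevails on this issue.
— Issue III —
Stage III.1 (applicant, a substantially-more-likely showing, weight is at least 68): (i) 63 < 68 — fails.
  Stage III.1 not carried; the applicant fails its burden.
The authority prevails on this issue.
Per-issue: Issue I → authority; Issue II → authority; Issue III → authority. The applicant must prevail on at least one issue; overall, the authority prevails.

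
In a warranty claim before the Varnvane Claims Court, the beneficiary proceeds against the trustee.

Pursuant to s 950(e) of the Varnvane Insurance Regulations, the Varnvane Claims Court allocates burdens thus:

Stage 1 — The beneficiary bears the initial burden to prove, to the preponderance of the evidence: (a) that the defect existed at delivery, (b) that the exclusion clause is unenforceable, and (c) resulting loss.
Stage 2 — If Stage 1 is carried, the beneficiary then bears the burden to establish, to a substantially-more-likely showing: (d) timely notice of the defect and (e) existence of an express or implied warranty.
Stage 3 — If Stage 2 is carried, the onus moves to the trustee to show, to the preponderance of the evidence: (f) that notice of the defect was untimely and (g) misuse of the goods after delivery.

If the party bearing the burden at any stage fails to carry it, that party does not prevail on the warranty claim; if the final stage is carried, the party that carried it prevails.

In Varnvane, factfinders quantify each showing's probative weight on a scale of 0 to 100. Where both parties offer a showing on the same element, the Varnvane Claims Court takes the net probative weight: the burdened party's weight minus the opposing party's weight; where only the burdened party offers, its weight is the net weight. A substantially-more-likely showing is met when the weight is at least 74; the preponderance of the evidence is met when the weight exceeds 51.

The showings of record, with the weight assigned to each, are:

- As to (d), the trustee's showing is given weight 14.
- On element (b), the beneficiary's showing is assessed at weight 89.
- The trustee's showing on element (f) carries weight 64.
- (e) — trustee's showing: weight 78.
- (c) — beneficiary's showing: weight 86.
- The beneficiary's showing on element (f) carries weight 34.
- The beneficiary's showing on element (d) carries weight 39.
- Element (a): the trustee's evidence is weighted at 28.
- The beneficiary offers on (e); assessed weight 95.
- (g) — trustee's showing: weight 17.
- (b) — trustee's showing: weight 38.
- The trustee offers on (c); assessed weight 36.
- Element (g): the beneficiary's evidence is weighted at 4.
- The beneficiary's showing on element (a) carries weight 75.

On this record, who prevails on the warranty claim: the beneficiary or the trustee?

Stage 1 (beneficiary, the preponderance of the evidence, weight exceeds 51): (a) net 75−28=47 ≤ 51 — fails; (b) net 89−38=51 ≤ 51 — fails; (c) net 86−36=50 ≤ 51 — fails.
  Stage 1 not carried; the beneficiary fails its burden.
The analysis ends at Stage 1; the trustee prevails.

trustee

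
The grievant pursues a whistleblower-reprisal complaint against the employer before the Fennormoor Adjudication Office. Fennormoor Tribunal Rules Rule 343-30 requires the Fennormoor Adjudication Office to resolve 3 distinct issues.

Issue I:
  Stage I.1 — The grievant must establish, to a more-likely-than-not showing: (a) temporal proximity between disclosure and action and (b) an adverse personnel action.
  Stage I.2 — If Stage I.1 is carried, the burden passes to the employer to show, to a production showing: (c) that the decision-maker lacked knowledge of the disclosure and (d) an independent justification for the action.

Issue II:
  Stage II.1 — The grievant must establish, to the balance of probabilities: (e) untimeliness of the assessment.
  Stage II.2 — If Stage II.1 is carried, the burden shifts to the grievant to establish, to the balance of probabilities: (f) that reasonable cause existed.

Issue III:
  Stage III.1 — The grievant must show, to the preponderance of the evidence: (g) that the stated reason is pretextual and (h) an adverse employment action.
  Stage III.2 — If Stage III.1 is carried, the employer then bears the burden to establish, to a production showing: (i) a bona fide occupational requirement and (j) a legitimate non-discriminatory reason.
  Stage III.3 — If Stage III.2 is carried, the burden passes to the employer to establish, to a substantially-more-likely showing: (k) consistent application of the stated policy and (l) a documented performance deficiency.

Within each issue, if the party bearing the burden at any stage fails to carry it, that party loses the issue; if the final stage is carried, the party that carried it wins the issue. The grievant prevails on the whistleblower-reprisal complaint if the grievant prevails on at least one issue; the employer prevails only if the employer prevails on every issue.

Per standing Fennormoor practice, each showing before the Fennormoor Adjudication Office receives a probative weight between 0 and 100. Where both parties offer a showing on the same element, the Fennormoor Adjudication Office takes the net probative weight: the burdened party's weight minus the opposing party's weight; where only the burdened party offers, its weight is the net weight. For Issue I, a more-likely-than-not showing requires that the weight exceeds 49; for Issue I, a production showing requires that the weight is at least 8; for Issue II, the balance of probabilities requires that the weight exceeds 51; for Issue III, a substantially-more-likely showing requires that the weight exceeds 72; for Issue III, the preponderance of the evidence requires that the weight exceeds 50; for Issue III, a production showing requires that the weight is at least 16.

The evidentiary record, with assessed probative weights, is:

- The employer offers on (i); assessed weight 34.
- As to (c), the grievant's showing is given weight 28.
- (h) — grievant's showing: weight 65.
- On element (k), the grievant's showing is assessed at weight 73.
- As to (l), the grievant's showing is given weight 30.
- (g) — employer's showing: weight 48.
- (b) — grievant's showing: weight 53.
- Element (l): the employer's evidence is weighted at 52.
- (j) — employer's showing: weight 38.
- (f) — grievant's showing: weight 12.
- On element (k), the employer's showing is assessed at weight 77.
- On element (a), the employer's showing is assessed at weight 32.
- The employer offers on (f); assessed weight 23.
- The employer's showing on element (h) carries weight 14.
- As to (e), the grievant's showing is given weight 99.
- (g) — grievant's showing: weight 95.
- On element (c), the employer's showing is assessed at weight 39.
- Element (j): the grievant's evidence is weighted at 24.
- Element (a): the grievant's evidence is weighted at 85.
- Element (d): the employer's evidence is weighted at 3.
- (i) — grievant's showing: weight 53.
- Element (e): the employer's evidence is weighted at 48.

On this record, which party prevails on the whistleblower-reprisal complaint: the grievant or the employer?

— Issue I —
Stage I.1 — burden on grievant; standard: a more-likely-than-not showing (weight exceeds 49).
    (a): 85 − 32 = 53 > 49 [met]
    (b): 53 > 49 [met]
  Stage I.1 is satisfied; the onus moves to the employer.
Stage I.2 — burden on employer; standard: a production showing (weight is at least 8).
    (c): 39 − 28 = 11 ≥ 8 [met]
    (d): 3 < 8 [not met]
  Stage I.2 not carried; the employer fails its burden.
So the grievant prevails on this issue.
— Issue II —
At Stage II.1 the grievant must meet the balance of probabilities (weight exceeds 51): on (e) the weight is 99 less the opposing 48 gives net 51, ≤ 51, so (e) does not meet the standard.
  Not every element is met, so the grievant fails to carry Stage II.1.
So the employer prevails on this issue.
— Issue III —
Stage III.1 (grievant, the preponderance of the evidence, weight exceeds 50): (g) net 95−48=47 ≤ 50 — fails; (h) net 65−14=51 > 50 — meets.
  Stage III.1 not carried; the grievant fails its burden.
So the employer prevails on this issue.
Per-issue: Issue I → grievant; Issue II → employer; Issue III → employer. The grievant must prevail on at least one issue; overall, the grievant prevails.

grievant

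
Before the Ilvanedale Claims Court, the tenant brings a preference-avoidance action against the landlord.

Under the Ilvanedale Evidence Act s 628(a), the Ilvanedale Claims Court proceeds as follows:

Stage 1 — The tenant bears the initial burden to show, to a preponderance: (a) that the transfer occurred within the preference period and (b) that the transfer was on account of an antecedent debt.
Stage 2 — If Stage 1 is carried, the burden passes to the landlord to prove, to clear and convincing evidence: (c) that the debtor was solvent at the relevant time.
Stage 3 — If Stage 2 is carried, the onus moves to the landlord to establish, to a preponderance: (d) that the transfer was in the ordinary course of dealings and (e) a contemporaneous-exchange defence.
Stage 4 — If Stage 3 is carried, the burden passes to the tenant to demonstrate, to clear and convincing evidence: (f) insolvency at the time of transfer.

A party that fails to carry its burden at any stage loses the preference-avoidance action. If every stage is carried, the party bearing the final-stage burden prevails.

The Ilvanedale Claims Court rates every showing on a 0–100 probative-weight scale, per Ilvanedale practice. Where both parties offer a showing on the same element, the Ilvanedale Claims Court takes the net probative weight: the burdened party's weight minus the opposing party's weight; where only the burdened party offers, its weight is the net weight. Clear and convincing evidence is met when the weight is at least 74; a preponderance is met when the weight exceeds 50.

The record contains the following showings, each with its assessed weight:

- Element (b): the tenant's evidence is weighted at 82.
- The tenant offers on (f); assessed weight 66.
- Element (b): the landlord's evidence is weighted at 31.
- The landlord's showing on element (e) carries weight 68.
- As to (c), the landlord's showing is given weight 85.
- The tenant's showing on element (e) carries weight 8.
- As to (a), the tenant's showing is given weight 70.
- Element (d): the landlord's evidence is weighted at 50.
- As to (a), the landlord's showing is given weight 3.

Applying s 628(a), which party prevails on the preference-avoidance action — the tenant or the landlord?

tenant

At Stage 1 the tenant must meet a preponderance (weight exceeds 50): on (a) the weight is 70 less the opposing 3 gives net 67, > 50, so (a) meets the standard; on (b) the weight is 82 less the opposing 31 gives net 51, which does exceed 50, so (b) meets the standard.
  All elements met. The burden passes to the landlord.
At Stage 2 the landlord must meet clear and convincing evidence (weight is at least 74): on (c) the weight is 85, which does reach 74, so (c) meets the standard.
  Stage 2 is satisfied; the landlord continues to bear the burden.
At Stage 3 the landlord must meet a preponderance (weight exceeds 50): on (d) the weight is 50, which does not exceed 50, so (d) does not meet the standard; on (e) the weight is 68 less the opposing 8 gives net 60, which does exceed 50, so (e) meets the standard.
  The landlord does not carry Stage 3.
The analysis ends at Stage 3; the tenant prevails.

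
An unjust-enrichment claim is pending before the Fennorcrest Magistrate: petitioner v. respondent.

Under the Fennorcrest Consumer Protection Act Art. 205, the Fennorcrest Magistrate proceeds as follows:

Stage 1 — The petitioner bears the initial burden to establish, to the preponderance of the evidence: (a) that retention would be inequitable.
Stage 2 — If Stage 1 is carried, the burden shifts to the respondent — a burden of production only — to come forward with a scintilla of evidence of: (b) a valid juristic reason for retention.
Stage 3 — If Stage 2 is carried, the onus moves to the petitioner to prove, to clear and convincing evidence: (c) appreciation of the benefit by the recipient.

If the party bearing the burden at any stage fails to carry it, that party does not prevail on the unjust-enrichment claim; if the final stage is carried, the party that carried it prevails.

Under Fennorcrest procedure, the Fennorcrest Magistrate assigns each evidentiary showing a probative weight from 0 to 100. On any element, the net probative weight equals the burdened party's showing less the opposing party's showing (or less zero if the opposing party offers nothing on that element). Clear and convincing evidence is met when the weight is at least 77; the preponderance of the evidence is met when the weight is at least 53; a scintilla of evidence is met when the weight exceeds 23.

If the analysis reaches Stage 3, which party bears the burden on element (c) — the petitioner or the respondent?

Stage 3's rule assigns the burden to the petitioner (to clear and convincing evidence).

petitioner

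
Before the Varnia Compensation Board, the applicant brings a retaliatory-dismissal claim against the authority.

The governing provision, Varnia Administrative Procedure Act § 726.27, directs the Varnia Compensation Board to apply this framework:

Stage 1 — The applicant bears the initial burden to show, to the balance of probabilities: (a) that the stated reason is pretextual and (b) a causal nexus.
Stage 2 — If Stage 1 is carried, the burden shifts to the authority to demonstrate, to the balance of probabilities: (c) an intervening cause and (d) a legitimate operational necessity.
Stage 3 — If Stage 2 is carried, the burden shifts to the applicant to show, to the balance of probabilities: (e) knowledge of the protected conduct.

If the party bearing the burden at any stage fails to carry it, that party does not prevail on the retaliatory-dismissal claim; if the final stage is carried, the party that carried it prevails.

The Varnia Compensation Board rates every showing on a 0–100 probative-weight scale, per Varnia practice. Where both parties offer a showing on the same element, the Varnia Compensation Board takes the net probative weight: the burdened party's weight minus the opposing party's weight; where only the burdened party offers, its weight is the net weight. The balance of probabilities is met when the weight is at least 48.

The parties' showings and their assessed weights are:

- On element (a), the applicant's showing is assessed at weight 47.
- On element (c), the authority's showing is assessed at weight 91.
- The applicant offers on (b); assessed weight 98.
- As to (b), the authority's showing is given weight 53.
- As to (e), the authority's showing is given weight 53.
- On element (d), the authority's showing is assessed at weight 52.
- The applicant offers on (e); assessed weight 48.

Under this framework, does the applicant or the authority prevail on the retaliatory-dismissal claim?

authority

At Stage 1 the applicant must meet the balance of probabilities (weight is at least 48): on (a) the weight is 47, which does not reach 48, so (a) does not meet the standard; on (b) the weight is 98 less the opposing 53 gives net 45, which does not reach 48, so (b) does not meet the standard.
  Stage 1 not carried; the applicant fails its burden.
So the authority prevails.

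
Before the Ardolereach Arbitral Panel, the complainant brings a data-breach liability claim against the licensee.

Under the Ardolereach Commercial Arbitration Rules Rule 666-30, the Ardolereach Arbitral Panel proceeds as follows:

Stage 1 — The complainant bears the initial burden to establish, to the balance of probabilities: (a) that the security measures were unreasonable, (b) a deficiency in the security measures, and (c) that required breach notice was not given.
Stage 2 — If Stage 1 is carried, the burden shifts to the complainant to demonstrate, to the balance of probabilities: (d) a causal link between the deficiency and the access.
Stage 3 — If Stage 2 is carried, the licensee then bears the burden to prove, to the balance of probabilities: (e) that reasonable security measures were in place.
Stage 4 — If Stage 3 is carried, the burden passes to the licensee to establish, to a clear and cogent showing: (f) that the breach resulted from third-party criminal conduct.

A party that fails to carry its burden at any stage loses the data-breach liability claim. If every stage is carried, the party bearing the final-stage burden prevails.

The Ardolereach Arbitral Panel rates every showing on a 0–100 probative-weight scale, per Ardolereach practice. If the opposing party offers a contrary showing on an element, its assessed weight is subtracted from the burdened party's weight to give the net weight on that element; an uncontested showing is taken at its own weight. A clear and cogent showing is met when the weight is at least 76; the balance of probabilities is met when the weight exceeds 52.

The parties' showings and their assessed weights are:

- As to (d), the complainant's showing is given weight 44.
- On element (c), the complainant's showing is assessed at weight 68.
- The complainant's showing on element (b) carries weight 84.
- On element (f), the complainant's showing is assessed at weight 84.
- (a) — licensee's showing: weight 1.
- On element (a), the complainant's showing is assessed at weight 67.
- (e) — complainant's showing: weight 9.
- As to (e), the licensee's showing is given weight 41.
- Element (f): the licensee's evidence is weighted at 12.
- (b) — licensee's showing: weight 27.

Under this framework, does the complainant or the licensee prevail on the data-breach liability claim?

licensee

At Stage 1 the complainant must meet the balance of probabilities (weight exceeds 52): on (a) the weight is 67 less the opposing 1 gives net 66, which does exceed 52, so (a) meets the standard; on (b) the weight is 84 less the opposing 27 gives net 57, > 52, so (b) meets the standard; on (c) the weight is 68, > 52, so (c) meets the standard.
  Stage 1 is satisfied; the complainant continues to bear the burden.
At Stage 2 the complainant must meet the balance of probabilities (weight exceeds 52): on (d) the weight is 44, ≤ 52, so (d) does not meet the standard.
  Stage 2 not carried; the complainant fails its burden.
The licensee prevails.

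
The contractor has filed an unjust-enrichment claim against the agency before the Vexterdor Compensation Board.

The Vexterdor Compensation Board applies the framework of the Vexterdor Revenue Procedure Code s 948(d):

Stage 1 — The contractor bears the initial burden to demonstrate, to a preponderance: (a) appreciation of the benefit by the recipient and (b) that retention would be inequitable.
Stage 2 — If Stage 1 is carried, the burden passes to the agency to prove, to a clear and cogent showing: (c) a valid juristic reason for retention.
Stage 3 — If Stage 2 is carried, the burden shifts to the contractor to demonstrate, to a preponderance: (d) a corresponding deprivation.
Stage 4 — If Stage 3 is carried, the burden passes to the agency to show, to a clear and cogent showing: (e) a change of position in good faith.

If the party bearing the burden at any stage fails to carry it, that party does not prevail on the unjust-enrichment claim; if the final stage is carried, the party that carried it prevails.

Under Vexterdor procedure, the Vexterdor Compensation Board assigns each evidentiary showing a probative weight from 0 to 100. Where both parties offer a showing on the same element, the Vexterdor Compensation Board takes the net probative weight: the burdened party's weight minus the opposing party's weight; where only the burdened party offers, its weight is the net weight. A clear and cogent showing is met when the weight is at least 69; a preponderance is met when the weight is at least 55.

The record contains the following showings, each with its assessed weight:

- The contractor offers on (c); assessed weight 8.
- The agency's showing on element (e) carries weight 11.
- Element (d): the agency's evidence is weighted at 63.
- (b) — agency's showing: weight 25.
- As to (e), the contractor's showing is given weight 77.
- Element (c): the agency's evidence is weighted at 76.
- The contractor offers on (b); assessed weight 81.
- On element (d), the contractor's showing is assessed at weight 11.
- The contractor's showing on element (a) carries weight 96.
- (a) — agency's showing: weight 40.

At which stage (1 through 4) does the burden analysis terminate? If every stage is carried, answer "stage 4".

stage 2

Stage 1 (contractor, a preponderance, weight is at least 55): (a) net 96−40=56 ≥ 55 — meets; (b) net 81−25=56 ≥ 55 — meets.
  Stage 1 is satisfied; the onus moves to the agency.
Stage 2 (agency, a clear and cogent showing, weight is at least 69): (c) net 76−8=68 < 69 — fails.
  The agency does not carry Stage 2.
The contractor prevails.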